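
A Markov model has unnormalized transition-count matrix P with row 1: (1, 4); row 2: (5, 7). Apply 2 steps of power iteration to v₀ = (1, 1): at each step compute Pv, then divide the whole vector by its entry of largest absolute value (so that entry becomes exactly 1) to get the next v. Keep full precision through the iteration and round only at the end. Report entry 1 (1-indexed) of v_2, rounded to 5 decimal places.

Pv0 = (5.000000, 12.000000); divide by 12.000000 → v1 = (0.416667, 1.000000)
Pv1 = (4.416667, 9.083333); divide by 9.083333 → v2 = (0.486239, 1.000000)
Requested entry of v2: 53/109 = 0.48624

0.48624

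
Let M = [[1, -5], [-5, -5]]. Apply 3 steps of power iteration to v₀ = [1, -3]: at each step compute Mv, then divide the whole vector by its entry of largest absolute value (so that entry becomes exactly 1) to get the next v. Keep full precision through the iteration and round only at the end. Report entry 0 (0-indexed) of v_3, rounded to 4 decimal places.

0.7512

Mv0 = (16.00000, 10.00000); divide by 16.00000 → v1 = (1.00000, 0.62500)
Mv1 = (-2.12500, -8.12500); divide by -8.12500 → v2 = (0.26154, 1.00000)
Mv2 = (-4.73846, -6.30769); divide by -6.30769 → v3 = (0.75122, 1.00000)
Requested entry of v3: 616/820 = 0.7512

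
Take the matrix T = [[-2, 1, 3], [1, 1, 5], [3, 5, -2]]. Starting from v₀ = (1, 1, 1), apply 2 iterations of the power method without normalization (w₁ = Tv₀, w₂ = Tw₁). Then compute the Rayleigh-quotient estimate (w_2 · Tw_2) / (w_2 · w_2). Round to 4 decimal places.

λ ≈ 5.5508

w1 = Tv₀ = (2, 7, 6)
w2 = Tw1 = (21, 39, 29)
Tw2 = (84, 205, 200)
w2·Tw2 = 21·84 + 39·205 + 29·200 = 15559; w2·w2 = 21·21 + 39·39 + 29·29 = 2803
λ ≈ 15559/2803 = 5.5508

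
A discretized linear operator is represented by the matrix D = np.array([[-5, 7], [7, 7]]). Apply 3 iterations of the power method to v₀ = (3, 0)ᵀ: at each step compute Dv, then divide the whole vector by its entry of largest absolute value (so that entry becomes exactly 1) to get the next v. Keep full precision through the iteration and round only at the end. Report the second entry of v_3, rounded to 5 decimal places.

1.00000

Dv0 = (-15.000000, 21.000000); divide by 21.000000 → v1 = (-0.714286, 1.000000)
Dv1 = (10.571429, 2.000000); divide by 10.571429 → v2 = (1.000000, 0.189189)
Dv2 = (-3.675676, 8.324324); divide by 8.324324 → v3 = (-0.441558, 1.000000)
Requested entry of v3: 1848/1848 = 1.00000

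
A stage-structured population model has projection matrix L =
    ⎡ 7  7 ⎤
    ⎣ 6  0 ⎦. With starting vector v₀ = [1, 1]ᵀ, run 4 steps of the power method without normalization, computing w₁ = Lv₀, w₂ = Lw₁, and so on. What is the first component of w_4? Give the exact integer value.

w1 = Lv₀ = (14, 6)
w2 = Lw1 = (140, 84)
w3 = Lw2 = (1568, 840)
w4 = Lw3 = (16856, 9408)
The requested component of w4 is 16856.

16856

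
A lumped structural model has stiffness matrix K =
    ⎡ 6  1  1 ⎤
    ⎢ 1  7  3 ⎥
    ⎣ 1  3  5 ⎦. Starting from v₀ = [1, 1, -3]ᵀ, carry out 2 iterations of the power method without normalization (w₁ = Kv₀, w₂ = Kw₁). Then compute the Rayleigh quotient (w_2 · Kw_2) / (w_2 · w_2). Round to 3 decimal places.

w1 = Kv₀ = (6·1 + 1·1 + 1·(-3); 1·1 + 7·1 + 3·(-3); 1·1 + 3·1 + 5·(-3)) = (4, -1, -11)
w2 = Kw1 = (6·4 + 1·(-1) + 1·(-11); 1·4 + 7·(-1) + 3·(-11); 1·4 + 3·(-1) + 5·(-11)) = (12, -36, -54)
Kw2 = (-18, -402, -366)
w2·Kw2 = 12·(-18) + (-36)·(-402) + (-54)·(-366) = 34020; w2·w2 = 12·12 + (-36)·(-36) + (-54)·(-54) = 4356
λ ≈ 34020/4356 = 7.810

7.810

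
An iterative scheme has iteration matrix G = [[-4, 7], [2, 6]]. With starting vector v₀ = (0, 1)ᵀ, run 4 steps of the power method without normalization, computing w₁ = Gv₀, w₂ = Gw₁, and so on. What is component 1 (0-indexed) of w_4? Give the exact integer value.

w1 = Gv₀ = (7, 6)
w2 = Gw1 = (14, 50)
w3 = Gw2 = (294, 328)
w4 = Gw3 = (1120, 2556)
The requested component of w4 is 2556.

2556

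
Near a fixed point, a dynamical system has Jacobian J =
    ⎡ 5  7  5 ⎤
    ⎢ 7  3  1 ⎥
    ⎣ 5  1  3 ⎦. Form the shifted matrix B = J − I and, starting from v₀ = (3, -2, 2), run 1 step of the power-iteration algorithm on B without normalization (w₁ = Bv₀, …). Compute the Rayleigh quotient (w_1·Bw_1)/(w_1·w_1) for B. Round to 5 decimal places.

B = J − I has rows (4, 7, 5); (7, 2, 1); (5, 1, 2)
w1 = Bv₀ = (8, 19, 17)
Bw1 = (250, 111, 93)
w1·Bw1 = 5690; w1·w1 = 714; μ ≈ 5690/714 = 7.96919

7.96919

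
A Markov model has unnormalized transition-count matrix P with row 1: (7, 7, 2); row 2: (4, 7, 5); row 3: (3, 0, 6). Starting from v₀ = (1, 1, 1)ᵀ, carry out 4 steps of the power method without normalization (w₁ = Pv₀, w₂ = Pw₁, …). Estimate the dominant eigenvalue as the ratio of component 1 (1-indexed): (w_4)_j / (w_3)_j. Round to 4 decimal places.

w1 = Pv₀ = (7·1 + 7·1 + 2·1; 4·1 + 7·1 + 5·1; 3·1 + 0·1 + 6·1) = (16, 16, 9)
w2 = Pw1 = (7·16 + 7·16 + 2·9; 4·16 + 7·16 + 5·9; 3·16 + 0·16 + 6·9) = (242, 221, 102)
w3 = Pw2 = (3445, 3025, 1338)
w4 = Pw3 = (47966, 41645, 18363)
Ratio at component: 47966 / 3445 = 13.9234

13.9234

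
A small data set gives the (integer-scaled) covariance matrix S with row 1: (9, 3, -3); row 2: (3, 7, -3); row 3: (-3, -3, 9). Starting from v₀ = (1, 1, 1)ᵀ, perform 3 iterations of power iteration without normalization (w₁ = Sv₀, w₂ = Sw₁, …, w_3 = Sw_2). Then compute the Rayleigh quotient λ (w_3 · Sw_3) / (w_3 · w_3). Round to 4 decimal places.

14.0558

w1 = Sv₀ = (9·1 + 3·1 + (-3)·1; 3·1 + 7·1 + (-3)·1; (-3)·1 + (-3)·1 + 9·1) = (9, 7, 3)
w2 = Sw1 = (9·9 + 3·7 + (-3)·3; 3·9 + 7·7 + (-3)·3; (-3)·9 + (-3)·7 + 9·3) = (93, 67, -21)
w3 = Sw2 = (1101, 811, -669)
Sw3 = (14349, 10987, -11757)
w3·Sw3 = 1101·14349 + 811·10987 + (-669)·(-11757) = 32574139; w3·w3 = 1101·1101 + 811·811 + (-669)·(-669) = 2317483
λ ≈ 32574139/2317483 = 14.0558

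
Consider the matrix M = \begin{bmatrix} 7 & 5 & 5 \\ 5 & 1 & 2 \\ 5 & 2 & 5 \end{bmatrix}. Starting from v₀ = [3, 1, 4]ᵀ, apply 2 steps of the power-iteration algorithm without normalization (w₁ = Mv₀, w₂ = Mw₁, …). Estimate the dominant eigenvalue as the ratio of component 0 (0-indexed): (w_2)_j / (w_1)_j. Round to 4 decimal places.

λ ≈ 13.6304

w1 = Mv₀ = (46, 24, 37)
w2 = Mw1 = (627, 328, 463)
Ratio at component: 627 / 46 = 13.6304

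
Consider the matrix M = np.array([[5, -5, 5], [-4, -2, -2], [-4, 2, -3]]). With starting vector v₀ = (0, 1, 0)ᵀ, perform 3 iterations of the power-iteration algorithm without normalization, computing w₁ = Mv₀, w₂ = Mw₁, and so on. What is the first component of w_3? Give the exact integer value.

w1 = Mv₀ = (5·0 + (-5)·1 + 5·0; (-4)·0 + (-2)·1 + (-2)·0; (-4)·0 + 2·1 + (-3)·0) = (-5, -2, 2)
w2 = Mw1 = (5·(-5) + (-5)·(-2) + 5·2; (-4)·(-5) + (-2)·(-2) + (-2)·2; (-4)·(-5) + 2·(-2) + (-3)·2) = (-5, 20, 10)
w3 = Mw2 = (-75, -40, 30)
The requested component of w3 is -75.

-75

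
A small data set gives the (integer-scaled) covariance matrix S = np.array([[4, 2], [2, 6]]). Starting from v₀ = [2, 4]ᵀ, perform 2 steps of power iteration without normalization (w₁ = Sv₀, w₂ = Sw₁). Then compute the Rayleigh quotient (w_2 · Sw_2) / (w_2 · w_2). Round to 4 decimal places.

λ ≈ 7.2353

w1 = Sv₀ = (4·2 + 2·4; 2·2 + 6·4) = (16, 28)
w2 = Sw1 = (4·16 + 2·28; 2·16 + 6·28) = (120, 200)
Sw2 = (880, 1440)
w2·Sw2 = 120·880 + 200·1440 = 393600; w2·w2 = 120·120 + 200·200 = 54400
λ ≈ 393600/54400 = 7.2353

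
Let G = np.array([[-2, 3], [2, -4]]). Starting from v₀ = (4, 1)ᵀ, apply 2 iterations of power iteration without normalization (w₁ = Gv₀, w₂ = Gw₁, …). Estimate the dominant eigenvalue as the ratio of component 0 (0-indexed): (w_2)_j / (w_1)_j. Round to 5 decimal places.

w1 = Gv₀ = ((-2)·4 + 3·1; 2·4 + (-4)·1) = (-5, 4)
w2 = Gw1 = ((-2)·(-5) + 3·4; 2·(-5) + (-4)·4) = (22, -26)
Ratio at component: 22 / -5 = -4.40000

λ ≈ -4.40000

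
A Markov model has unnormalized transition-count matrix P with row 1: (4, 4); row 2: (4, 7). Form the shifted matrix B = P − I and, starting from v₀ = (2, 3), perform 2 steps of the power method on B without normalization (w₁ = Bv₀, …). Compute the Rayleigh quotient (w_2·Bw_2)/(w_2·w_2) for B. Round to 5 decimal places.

8.77200

B = P − I has rows (3, 4); (4, 6)
w1 = Bv₀ = (3·2 + 4·3; 4·2 + 6·3) = (18, 26)
w2 = Bw1 = (3·18 + 4·26; 4·18 + 6·26) = (158, 228)
Bw2 = (1386, 2000)
w2·Bw2 = 674988; w2·w2 = 76948; μ ≈ 674988/76948 = 8.77200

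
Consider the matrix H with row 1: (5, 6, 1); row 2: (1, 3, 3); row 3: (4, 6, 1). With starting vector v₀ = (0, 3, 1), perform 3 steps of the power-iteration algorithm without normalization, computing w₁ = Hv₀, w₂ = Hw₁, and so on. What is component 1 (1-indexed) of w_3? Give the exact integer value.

w1 = Hv₀ = (19, 12, 19)
w2 = Hw1 = (186, 112, 167)
w3 = Hw2 = (1769, 1023, 1583)
The requested component of w3 is 1769.

1769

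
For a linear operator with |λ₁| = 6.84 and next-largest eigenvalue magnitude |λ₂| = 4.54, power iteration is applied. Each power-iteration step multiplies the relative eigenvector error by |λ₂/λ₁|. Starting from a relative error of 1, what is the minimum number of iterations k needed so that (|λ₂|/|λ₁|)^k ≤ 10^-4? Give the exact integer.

23

|λ₂/λ₁| = 4.54/6.84 = 0.66374
Need k ≥ ln(10^-4) / ln(0.66374) = -9.2103 / -0.4099 ≈ 22.472
Smallest integer k satisfying the bound: 23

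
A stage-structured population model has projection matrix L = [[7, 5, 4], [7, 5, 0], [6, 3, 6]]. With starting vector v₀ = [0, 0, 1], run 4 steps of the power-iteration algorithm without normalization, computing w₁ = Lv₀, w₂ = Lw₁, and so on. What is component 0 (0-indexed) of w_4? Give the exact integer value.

10752

w1 = Lv₀ = (4, 0, 6)
w2 = Lw1 = (52, 28, 60)
w3 = Lw2 = (744, 504, 756)
w4 = Lw3 = (10752, 7728, 10512)
The requested component of w4 is 10752.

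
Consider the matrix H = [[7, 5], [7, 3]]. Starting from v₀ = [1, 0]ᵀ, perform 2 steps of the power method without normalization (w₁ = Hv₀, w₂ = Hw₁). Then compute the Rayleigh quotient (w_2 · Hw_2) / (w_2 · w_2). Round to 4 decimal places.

11.2623

w1 = Hv₀ = (7, 7)
w2 = Hw1 = (84, 70)
Hw2 = (938, 798)
w2·Hw2 = 84·938 + 70·798 = 134652; w2·w2 = 84·84 + 70·70 = 11956
λ ≈ 134652/11956 = 11.2623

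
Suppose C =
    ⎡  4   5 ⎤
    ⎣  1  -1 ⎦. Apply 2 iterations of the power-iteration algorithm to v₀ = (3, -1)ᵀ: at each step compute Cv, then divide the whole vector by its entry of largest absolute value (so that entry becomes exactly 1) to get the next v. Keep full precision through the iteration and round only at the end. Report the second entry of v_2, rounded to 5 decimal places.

Cv0 = (7.000000, 4.000000); divide by 7.000000 → v1 = (1.000000, 0.571429)
Cv1 = (6.857143, 0.428571); divide by 6.857143 → v2 = (1.000000, 0.062500)
Requested entry of v2: 3/48 = 0.06250

0.06250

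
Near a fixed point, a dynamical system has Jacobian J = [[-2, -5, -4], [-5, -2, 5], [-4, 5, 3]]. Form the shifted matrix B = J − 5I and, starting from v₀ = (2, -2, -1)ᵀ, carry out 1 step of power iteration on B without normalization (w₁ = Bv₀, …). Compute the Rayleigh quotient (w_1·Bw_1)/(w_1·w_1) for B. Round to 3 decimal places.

-1.397

B = J − 5I has rows (-7, -5, -4); (-5, -7, 5); (-4, 5, -2)
w1 = Bv₀ = ((-7)·2 + (-5)·(-2) + (-4)·(-1); (-5)·2 + (-7)·(-2) + 5·(-1); (-4)·2 + 5·(-2) + (-2)·(-1)) = (0, -1, -16)
Bw1 = (69, -73, 27)
w1·Bw1 = -359; w1·w1 = 257; μ ≈ -359/257 = -1.397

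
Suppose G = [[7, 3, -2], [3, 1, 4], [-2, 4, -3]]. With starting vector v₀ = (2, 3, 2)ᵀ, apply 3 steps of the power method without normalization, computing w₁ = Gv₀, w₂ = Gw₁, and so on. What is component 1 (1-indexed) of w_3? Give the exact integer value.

1458

w1 = Gv₀ = (19, 17, 2)
w2 = Gw1 = (180, 82, 24)
w3 = Gw2 = (1458, 718, -104)
The requested component of w3 is 1458.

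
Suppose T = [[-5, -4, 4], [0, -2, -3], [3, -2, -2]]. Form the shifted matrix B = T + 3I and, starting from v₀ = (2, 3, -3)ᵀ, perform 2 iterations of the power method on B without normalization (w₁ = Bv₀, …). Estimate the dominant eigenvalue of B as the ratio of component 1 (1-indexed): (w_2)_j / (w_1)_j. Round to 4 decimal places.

0.1429

B = T + 3I has rows (-2, -4, 4); (0, 1, -3); (3, -2, 1)
w1 = Bv₀ = ((-2)·2 + (-4)·3 + 4·(-3); 0·2 + 1·3 + (-3)·(-3); 3·2 + (-2)·3 + 1·(-3)) = (-28, 12, -3)
w2 = Bw1 = ((-2)·(-28) + (-4)·12 + 4·(-3); 0·(-28) + 1·12 + (-3)·(-3); 3·(-28) + (-2)·12 + 1·(-3)) = (-4, 21, -111)
Ratio: -4/-28 = 0.1429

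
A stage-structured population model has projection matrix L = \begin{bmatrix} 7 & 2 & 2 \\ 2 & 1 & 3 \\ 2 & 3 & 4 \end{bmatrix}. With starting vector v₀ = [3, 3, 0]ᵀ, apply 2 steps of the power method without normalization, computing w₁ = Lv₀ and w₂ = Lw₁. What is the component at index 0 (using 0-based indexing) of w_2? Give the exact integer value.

w1 = Lv₀ = (7·3 + 2·3 + 2·0; 2·3 + 1·3 + 3·0; 2·3 + 3·3 + 4·0) = (27, 9, 15)
w2 = Lw1 = (7·27 + 2·9 + 2·15; 2·27 + 1·9 + 3·15; 2·27 + 3·9 + 4·15) = (237, 108, 141)
The requested component of w2 is 237.

237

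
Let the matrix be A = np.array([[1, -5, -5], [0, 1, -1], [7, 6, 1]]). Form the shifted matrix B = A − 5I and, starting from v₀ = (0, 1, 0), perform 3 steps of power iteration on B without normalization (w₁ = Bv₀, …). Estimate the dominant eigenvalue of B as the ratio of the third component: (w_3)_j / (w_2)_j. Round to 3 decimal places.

B = A − 5I has rows (-4, -5, -5); (0, -4, -1); (7, 6, -4)
w1 = Bv₀ = ((-4)·0 + (-5)·1 + (-5)·0; 0·0 + (-4)·1 + (-1)·0; 7·0 + 6·1 + (-4)·0) = (-5, -4, 6)
w2 = Bw1 = ((-4)·(-5) + (-5)·(-4) + (-5)·6; 0·(-5) + (-4)·(-4) + (-1)·6; 7·(-5) + 6·(-4) + (-4)·6) = (10, 10, -83)
w3 = Bw2 = (325, 43, 462)
Ratio: 462/-83 = -5.566

-5.566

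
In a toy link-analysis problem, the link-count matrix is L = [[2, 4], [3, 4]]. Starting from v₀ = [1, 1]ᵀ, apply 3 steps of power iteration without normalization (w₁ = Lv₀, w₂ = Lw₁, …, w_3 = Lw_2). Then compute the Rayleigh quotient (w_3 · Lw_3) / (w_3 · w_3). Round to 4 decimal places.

6.6056

w1 = Lv₀ = (6, 7)
w2 = Lw1 = (40, 46)
w3 = Lw2 = (264, 304)
Lw3 = (1744, 2008)
w3·Lw3 = 264·1744 + 304·2008 = 1070848; w3·w3 = 264·264 + 304·304 = 162112
λ ≈ 1070848/162112 = 6.6056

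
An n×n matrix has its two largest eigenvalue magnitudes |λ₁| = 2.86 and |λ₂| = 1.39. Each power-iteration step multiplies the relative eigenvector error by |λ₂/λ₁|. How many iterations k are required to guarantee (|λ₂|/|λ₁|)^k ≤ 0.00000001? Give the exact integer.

26

|λ₂/λ₁| = 1.39/2.86 = 0.48601
Need k ≥ ln(0.00000001) / ln(0.48601) = -18.4207 / -0.7215 ≈ 25.530
Smallest integer k satisfying the bound: 26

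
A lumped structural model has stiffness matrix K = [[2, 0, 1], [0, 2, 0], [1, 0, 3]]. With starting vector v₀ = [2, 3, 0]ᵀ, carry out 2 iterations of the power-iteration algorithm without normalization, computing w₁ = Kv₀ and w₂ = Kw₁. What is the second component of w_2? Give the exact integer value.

w1 = Kv₀ = (4, 6, 2)
w2 = Kw1 = (10, 12, 10)
The requested component of w2 is 12.

12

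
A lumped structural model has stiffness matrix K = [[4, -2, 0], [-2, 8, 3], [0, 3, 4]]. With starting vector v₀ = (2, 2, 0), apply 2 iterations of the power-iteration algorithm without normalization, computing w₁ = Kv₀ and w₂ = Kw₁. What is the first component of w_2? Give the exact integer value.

-8

w1 = Kv₀ = (4, 12, 6)
w2 = Kw1 = (-8, 106, 60)
The requested component of w2 is -8.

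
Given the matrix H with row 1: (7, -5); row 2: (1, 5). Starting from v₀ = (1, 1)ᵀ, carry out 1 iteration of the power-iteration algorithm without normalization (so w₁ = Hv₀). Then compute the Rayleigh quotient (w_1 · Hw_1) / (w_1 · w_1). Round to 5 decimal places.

4.00000

w1 = Hv₀ = (2, 6)
Hw1 = (-16, 32)
w1·Hw1 = 2·(-16) + 6·32 = 160; w1·w1 = 2·2 + 6·6 = 40
λ ≈ 160/40 = 4.00000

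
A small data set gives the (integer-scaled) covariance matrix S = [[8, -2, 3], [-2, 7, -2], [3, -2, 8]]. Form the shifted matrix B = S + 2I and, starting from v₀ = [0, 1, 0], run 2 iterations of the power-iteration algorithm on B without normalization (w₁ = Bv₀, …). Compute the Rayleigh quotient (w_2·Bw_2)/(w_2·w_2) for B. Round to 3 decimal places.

12.970

B = S + 2I has rows (10, -2, 3); (-2, 9, -2); (3, -2, 10)
w1 = Bv₀ = (10·0 + (-2)·1 + 3·0; (-2)·0 + 9·1 + (-2)·0; 3·0 + (-2)·1 + 10·0) = (-2, 9, -2)
w2 = Bw1 = (10·(-2) + (-2)·9 + 3·(-2); (-2)·(-2) + 9·9 + (-2)·(-2); 3·(-2) + (-2)·9 + 10·(-2)) = (-44, 89, -44)
Bw2 = (-750, 977, -750)
w2·Bw2 = 152953; w2·w2 = 11793; μ ≈ 152953/11793 = 12.970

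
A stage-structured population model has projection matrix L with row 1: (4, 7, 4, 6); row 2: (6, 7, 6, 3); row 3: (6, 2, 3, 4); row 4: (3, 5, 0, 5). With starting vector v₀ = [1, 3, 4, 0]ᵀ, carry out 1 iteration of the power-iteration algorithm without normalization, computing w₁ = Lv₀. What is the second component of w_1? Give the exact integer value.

w1 = Lv₀ = (4·1 + 7·3 + 4·4 + 6·0; 6·1 + 7·3 + 6·4 + 3·0; 6·1 + 2·3 + 3·4 + 4·0; 3·1 + 5·3 + 0·4 + 5·0) = (41, 51, 24, 18)
The requested component of w1 is 51.

51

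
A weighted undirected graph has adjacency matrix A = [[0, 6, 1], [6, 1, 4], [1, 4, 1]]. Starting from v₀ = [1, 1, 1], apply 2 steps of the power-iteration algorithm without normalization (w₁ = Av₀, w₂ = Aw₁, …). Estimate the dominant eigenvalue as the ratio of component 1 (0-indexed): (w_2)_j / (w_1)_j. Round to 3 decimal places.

λ ≈ 7.000

w1 = Av₀ = (0·1 + 6·1 + 1·1; 6·1 + 1·1 + 4·1; 1·1 + 4·1 + 1·1) = (7, 11, 6)
w2 = Aw1 = (0·7 + 6·11 + 1·6; 6·7 + 1·11 + 4·6; 1·7 + 4·11 + 1·6) = (72, 77, 57)
Ratio at component: 77 / 11 = 7.000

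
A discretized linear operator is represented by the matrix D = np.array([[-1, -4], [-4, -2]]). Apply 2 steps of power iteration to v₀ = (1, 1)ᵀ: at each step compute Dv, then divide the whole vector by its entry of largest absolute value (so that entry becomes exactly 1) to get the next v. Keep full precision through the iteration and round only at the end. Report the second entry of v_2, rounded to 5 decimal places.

1.00000

Dv0 = (-5.000000, -6.000000); divide by -6.000000 → v1 = (0.833333, 1.000000)
Dv1 = (-4.833333, -5.333333); divide by -5.333333 → v2 = (0.906250, 1.000000)
Requested entry of v2: 32/32 = 1.00000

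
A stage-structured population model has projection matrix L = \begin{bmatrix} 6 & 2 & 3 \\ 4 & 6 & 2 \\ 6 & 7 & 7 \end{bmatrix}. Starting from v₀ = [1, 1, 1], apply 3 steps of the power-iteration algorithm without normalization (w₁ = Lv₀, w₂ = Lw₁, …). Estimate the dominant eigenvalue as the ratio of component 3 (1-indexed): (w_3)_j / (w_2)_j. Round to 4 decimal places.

w1 = Lv₀ = (6·1 + 2·1 + 3·1; 4·1 + 6·1 + 2·1; 6·1 + 7·1 + 7·1) = (11, 12, 20)
w2 = Lw1 = (6·11 + 2·12 + 3·20; 4·11 + 6·12 + 2·20; 6·11 + 7·12 + 7·20) = (150, 156, 290)
w3 = Lw2 = (2082, 2116, 4022)
Ratio at component: 4022 / 290 = 13.8690

13.8690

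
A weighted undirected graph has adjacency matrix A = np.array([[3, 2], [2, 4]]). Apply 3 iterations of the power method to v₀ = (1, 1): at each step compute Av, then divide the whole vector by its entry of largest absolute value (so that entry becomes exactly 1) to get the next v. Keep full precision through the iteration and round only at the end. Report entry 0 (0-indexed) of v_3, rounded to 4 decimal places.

Av0 = (5.00000, 6.00000); divide by 6.00000 → v1 = (0.83333, 1.00000)
Av1 = (4.50000, 5.66667); divide by 5.66667 → v2 = (0.79412, 1.00000)
Av2 = (4.38235, 5.58824); divide by 5.58824 → v3 = (0.78421, 1.00000)
Requested entry of v3: 149/190 = 0.7842

0.7842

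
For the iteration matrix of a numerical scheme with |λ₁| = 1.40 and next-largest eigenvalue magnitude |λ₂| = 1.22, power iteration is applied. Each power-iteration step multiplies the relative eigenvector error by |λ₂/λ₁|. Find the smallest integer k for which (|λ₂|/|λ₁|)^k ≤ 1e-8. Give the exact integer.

|λ₂/λ₁| = 1.22/1.40 = 0.87143
Need k ≥ ln(1e-8) / ln(0.87143) = -18.4207 / -0.1376 ≈ 133.850
Smallest integer k satisfying the bound: 134

134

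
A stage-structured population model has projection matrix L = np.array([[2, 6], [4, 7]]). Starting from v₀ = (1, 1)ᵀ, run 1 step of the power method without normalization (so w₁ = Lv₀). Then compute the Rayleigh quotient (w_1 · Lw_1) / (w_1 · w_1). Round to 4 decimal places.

10.0270

w1 = Lv₀ = (2·1 + 6·1; 4·1 + 7·1) = (8, 11)
Lw1 = (82, 109)
w1·Lw1 = 8·82 + 11·109 = 1855; w1·w1 = 8·8 + 11·11 = 185
λ ≈ 1855/185 = 10.0270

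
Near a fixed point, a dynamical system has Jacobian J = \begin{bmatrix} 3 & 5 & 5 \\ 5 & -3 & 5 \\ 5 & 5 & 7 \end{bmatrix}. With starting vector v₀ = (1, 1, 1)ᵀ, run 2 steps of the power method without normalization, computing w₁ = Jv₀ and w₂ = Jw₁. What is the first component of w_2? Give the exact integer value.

159

w1 = Jv₀ = (3·1 + 5·1 + 5·1; 5·1 + (-3)·1 + 5·1; 5·1 + 5·1 + 7·1) = (13, 7, 17)
w2 = Jw1 = (3·13 + 5·7 + 5·17; 5·13 + (-3)·7 + 5·17; 5·13 + 5·7 + 7·17) = (159, 129, 219)
The requested component of w2 is 159.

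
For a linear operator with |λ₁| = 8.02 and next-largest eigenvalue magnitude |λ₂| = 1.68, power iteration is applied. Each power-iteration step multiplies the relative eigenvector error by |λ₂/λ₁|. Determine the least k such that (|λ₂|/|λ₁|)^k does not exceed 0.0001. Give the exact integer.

|λ₂/λ₁| = 1.68/8.02 = 0.20948
Need k ≥ ln(0.0001) / ln(0.20948) = -9.2103 / -1.5631 ≈ 5.892
Smallest integer k satisfying the bound: 6

6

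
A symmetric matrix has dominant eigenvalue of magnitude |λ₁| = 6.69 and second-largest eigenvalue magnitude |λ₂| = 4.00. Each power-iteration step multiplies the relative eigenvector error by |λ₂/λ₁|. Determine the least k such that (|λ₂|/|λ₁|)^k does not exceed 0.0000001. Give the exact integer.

|λ₂/λ₁| = 4.00/6.69 = 0.59791
Need k ≥ ln(0.0000001) / ln(0.59791) = -16.1181 / -0.5143 ≈ 31.339
Smallest integer k satisfying the bound: 32

32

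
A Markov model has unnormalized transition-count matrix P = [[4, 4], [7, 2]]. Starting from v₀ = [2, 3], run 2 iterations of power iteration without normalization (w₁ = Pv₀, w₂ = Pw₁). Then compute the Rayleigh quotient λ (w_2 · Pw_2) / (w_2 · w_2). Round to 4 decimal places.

w1 = Pv₀ = (20, 20)
w2 = Pw1 = (160, 180)
Pw2 = (1360, 1480)
w2·Pw2 = 160·1360 + 180·1480 = 484000; w2·w2 = 160·160 + 180·180 = 58000
λ ≈ 484000/58000 = 8.3448

8.3448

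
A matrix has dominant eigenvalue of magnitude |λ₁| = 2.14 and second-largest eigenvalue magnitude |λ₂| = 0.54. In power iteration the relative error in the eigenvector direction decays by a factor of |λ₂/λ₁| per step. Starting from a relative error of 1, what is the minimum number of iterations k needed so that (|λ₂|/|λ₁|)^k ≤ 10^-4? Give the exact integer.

|λ₂/λ₁| = 0.54/2.14 = 0.25234
Need k ≥ ln(10^-4) / ln(0.25234) = -9.2103 / -1.3770 ≈ 6.689
Smallest integer k satisfying the bound: 7

7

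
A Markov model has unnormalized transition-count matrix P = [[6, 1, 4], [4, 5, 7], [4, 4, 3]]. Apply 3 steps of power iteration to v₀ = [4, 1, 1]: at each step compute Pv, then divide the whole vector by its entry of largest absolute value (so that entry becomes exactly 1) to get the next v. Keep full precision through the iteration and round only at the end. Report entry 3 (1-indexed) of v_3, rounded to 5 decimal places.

0.69944

Pv0 = (29.000000, 28.000000, 23.000000); divide by 29.000000 → v1 = (1.000000, 0.965517, 0.793103)
Pv1 = (10.137931, 14.379310, 10.241379); divide by 14.379310 → v2 = (0.705036, 1.000000, 0.712230)
Pv2 = (8.079137, 12.805755, 8.956835); divide by 12.805755 → v3 = (0.630899, 1.000000, 0.699438)
Requested entry of v3: 3735/5340 = 0.69944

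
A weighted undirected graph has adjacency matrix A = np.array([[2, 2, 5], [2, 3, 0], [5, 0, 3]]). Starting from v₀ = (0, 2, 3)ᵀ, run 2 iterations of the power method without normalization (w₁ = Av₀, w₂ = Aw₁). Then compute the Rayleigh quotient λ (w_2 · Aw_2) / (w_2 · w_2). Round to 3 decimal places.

7.739

w1 = Av₀ = (19, 6, 9)
w2 = Aw1 = (95, 56, 122)
Aw2 = (912, 358, 841)
w2·Aw2 = 95·912 + 56·358 + 122·841 = 209290; w2·w2 = 95·95 + 56·56 + 122·122 = 27045
λ ≈ 209290/27045 = 7.739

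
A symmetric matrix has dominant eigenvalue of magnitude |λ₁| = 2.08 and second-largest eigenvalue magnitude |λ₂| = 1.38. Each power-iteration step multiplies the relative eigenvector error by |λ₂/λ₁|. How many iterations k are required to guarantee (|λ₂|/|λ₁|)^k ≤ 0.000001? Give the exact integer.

34

|λ₂/λ₁| = 1.38/2.08 = 0.66346
Need k ≥ ln(0.000001) / ln(0.66346) = -13.8155 / -0.4103 ≈ 33.673
Smallest integer k satisfying the bound: 34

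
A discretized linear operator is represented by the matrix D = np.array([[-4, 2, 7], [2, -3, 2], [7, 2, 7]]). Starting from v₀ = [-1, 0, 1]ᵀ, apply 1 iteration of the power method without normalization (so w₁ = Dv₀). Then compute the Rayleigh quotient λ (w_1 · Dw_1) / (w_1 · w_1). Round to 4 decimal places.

-4.0000

w1 = Dv₀ = ((-4)·(-1) + 2·0 + 7·1; 2·(-1) + (-3)·0 + 2·1; 7·(-1) + 2·0 + 7·1) = (11, 0, 0)
Dw1 = (-44, 22, 77)
w1·Dw1 = 11·(-44) + 0·22 + 0·77 = -484; w1·w1 = 11·11 + 0·0 + 0·0 = 121
λ ≈ -484/121 = -4.0000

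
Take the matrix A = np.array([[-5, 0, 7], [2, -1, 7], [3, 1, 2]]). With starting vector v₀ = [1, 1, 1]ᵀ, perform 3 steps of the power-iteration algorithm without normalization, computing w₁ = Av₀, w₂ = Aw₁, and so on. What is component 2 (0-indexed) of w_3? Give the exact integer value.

186

w1 = Av₀ = ((-5)·1 + 0·1 + 7·1; 2·1 + (-1)·1 + 7·1; 3·1 + 1·1 + 2·1) = (2, 8, 6)
w2 = Aw1 = ((-5)·2 + 0·8 + 7·6; 2·2 + (-1)·8 + 7·6; 3·2 + 1·8 + 2·6) = (32, 38, 26)
w3 = Aw2 = (22, 208, 186)
The requested component of w3 is 186.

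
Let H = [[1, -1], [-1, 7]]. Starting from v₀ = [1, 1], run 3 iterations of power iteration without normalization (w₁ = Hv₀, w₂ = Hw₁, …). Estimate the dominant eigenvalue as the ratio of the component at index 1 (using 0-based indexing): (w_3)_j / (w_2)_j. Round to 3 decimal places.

w1 = Hv₀ = (0, 6)
w2 = Hw1 = (-6, 42)
w3 = Hw2 = (-48, 300)
Ratio at component: 300 / 42 = 7.143

7.143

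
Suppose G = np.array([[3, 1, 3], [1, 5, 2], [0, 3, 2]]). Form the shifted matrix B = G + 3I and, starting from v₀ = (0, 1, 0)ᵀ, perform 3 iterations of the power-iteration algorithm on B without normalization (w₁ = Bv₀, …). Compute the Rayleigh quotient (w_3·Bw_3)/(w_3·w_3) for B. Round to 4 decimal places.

B = G + 3I has rows (6, 1, 3); (1, 8, 2); (0, 3, 5)
w1 = Bv₀ = (1, 8, 3)
w2 = Bw1 = (23, 71, 39)
w3 = Bw2 = (326, 669, 408)
Bw3 = (3849, 6494, 4047)
w3·Bw3 = 7250436; w3·w3 = 720301; μ ≈ 7250436/720301 = 10.0658

10.0658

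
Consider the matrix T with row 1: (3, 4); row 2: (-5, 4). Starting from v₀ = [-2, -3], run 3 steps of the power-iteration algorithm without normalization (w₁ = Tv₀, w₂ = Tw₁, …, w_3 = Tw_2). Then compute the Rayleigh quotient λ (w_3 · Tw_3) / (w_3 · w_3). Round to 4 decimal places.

w1 = Tv₀ = (3·(-2) + 4·(-3); (-5)·(-2) + 4·(-3)) = (-18, -2)
w2 = Tw1 = (3·(-18) + 4·(-2); (-5)·(-18) + 4·(-2)) = (-62, 82)
w3 = Tw2 = (142, 638)
Tw3 = (2978, 1842)
w3·Tw3 = 142·2978 + 638·1842 = 1598072; w3·w3 = 142·142 + 638·638 = 427208
λ ≈ 1598072/427208 = 3.7407

λ ≈ 3.7407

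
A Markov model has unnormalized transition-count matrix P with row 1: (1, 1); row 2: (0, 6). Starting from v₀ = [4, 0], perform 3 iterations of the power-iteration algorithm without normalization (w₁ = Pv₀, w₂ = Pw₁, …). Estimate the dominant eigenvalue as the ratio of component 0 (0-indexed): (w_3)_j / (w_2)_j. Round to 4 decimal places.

λ ≈ 1.0000

w1 = Pv₀ = (1·4 + 1·0; 0·4 + 6·0) = (4, 0)
w2 = Pw1 = (1·4 + 1·0; 0·4 + 6·0) = (4, 0)
w3 = Pw2 = (4, 0)
Ratio at component: 4 / 4 = 1.0000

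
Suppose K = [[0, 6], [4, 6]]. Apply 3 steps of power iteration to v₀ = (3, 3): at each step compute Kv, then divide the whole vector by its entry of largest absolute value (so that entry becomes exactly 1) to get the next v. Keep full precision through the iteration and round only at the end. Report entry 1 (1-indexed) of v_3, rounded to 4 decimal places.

0.6774

Kv0 = (18.00000, 30.00000); divide by 30.00000 → v1 = (0.60000, 1.00000)
Kv1 = (6.00000, 8.40000); divide by 8.40000 → v2 = (0.71429, 1.00000)
Kv2 = (6.00000, 8.85714); divide by 8.85714 → v3 = (0.67742, 1.00000)
Requested entry of v3: 1512/2232 = 0.6774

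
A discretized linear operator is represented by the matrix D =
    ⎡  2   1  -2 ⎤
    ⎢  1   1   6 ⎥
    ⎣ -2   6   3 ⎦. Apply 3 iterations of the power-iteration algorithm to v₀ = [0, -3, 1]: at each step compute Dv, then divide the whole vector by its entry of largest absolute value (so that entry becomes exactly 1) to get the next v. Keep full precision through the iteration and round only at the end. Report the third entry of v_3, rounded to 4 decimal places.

1.0000

Dv0 = (-5.00000, 3.00000, -15.00000); divide by -15.00000 → v1 = (0.33333, -0.20000, 1.00000)
Dv1 = (-1.53333, 6.13333, 1.13333); divide by 6.13333 → v2 = (-0.25000, 1.00000, 0.18478)
Dv2 = (0.13043, 1.85870, 7.05435); divide by 7.05435 → v3 = (0.01849, 0.26348, 1.00000)
Requested entry of v3: -649/-649 = 1.0000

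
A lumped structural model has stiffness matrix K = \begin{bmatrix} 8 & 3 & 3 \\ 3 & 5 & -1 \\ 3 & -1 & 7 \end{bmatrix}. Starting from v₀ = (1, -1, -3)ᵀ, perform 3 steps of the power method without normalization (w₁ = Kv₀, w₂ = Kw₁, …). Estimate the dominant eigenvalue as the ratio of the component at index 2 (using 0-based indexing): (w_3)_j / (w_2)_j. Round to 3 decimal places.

8.894

w1 = Kv₀ = (8·1 + 3·(-1) + 3·(-3); 3·1 + 5·(-1) + (-1)·(-3); 3·1 + (-1)·(-1) + 7·(-3)) = (-4, 1, -17)
w2 = Kw1 = (8·(-4) + 3·1 + 3·(-17); 3·(-4) + 5·1 + (-1)·(-17); 3·(-4) + (-1)·1 + 7·(-17)) = (-80, 10, -132)
w3 = Kw2 = (-1006, -58, -1174)
Ratio at component: -1174 / -132 = 8.894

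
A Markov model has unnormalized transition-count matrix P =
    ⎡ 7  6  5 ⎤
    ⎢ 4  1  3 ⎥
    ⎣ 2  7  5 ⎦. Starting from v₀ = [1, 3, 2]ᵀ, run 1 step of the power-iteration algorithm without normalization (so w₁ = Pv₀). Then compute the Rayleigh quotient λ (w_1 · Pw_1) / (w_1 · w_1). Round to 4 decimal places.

λ ≈ 12.5308

w1 = Pv₀ = (35, 13, 33)
Pw1 = (488, 252, 326)
w1·Pw1 = 35·488 + 13·252 + 33·326 = 31114; w1·w1 = 35·35 + 13·13 + 33·33 = 2483
λ ≈ 31114/2483 = 12.5308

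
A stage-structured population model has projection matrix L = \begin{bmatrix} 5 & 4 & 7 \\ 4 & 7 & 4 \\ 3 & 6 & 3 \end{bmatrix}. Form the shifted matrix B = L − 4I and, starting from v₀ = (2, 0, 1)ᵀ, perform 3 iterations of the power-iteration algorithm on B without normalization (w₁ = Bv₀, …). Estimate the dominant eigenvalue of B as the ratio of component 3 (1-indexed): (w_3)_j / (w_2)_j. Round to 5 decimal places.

B = L − 4I has rows (1, 4, 7); (4, 3, 4); (3, 6, -1)
w1 = Bv₀ = (1·2 + 4·0 + 7·1; 4·2 + 3·0 + 4·1; 3·2 + 6·0 + (-1)·1) = (9, 12, 5)
w2 = Bw1 = (1·9 + 4·12 + 7·5; 4·9 + 3·12 + 4·5; 3·9 + 6·12 + (-1)·5) = (92, 92, 94)
w3 = Bw2 = (1118, 1020, 734)
Ratio: 734/94 = 7.80851

μ ≈ 7.80851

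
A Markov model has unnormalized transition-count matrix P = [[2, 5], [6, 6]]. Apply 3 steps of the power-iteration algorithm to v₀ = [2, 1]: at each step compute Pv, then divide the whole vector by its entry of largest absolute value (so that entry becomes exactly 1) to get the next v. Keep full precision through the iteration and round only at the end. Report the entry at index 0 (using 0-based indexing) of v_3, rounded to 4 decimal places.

0.6333

Pv0 = (9.00000, 18.00000); divide by 18.00000 → v1 = (0.50000, 1.00000)
Pv1 = (6.00000, 9.00000); divide by 9.00000 → v2 = (0.66667, 1.00000)
Pv2 = (6.33333, 10.00000); divide by 10.00000 → v3 = (0.63333, 1.00000)
Requested entry of v3: 1026/1620 = 0.6333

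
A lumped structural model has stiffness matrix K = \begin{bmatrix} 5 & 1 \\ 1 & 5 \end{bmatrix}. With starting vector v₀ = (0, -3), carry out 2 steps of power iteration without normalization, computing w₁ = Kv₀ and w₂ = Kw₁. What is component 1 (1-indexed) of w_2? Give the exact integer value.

w1 = Kv₀ = (-3, -15)
w2 = Kw1 = (-30, -78)
The requested component of w2 is -30.

-30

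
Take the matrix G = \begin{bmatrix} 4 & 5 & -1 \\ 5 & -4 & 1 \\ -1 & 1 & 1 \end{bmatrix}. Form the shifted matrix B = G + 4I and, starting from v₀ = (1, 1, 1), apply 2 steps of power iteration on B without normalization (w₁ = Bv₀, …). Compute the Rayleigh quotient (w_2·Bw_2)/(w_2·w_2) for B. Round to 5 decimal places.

B = G + 4I has rows (8, 5, -1); (5, 0, 1); (-1, 1, 5)
w1 = Bv₀ = (8·1 + 5·1 + (-1)·1; 5·1 + 0·1 + 1·1; (-1)·1 + 1·1 + 5·1) = (12, 6, 5)
w2 = Bw1 = (8·12 + 5·6 + (-1)·5; 5·12 + 0·6 + 1·5; (-1)·12 + 1·6 + 5·5) = (121, 65, 19)
Bw2 = (1274, 624, 39)
w2·Bw2 = 195455; w2·w2 = 19227; μ ≈ 195455/19227 = 10.16565

10.16565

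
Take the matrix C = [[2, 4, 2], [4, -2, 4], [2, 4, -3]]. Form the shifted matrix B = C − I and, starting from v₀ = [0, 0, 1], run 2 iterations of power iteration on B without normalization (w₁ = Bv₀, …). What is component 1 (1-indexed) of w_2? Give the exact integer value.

10

B = C − I has rows (1, 4, 2); (4, -3, 4); (2, 4, -4)
w1 = Bv₀ = (2, 4, -4)
w2 = Bw1 = (10, -20, 36)
Requested component of w2: 10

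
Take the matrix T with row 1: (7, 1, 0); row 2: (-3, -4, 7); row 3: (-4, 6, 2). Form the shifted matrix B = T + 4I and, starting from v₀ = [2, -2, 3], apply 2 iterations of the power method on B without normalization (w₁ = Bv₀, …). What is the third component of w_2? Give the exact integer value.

B = T + 4I has rows (11, 1, 0); (-3, 0, 7); (-4, 6, 6)
w1 = Bv₀ = (11·2 + 1·(-2) + 0·3; (-3)·2 + 0·(-2) + 7·3; (-4)·2 + 6·(-2) + 6·3) = (20, 15, -2)
w2 = Bw1 = (11·20 + 1·15 + 0·(-2); (-3)·20 + 0·15 + 7·(-2); (-4)·20 + 6·15 + 6·(-2)) = (235, -74, -2)
Requested component of w2: -2

-2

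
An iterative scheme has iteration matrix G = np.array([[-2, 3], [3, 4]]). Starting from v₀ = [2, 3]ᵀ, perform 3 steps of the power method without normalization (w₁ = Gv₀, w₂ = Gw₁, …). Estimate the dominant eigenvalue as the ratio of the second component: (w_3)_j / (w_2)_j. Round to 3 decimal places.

λ ≈ 5.517

w1 = Gv₀ = ((-2)·2 + 3·3; 3·2 + 4·3) = (5, 18)
w2 = Gw1 = ((-2)·5 + 3·18; 3·5 + 4·18) = (44, 87)
w3 = Gw2 = (173, 480)
Ratio at component: 480 / 87 = 5.517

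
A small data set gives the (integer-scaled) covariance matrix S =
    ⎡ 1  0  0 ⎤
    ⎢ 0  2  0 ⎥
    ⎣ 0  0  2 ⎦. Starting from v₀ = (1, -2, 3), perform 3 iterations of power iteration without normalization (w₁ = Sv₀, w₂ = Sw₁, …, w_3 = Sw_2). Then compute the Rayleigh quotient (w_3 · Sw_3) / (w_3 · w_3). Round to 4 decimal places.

w1 = Sv₀ = (1·1 + 0·(-2) + 0·3; 0·1 + 2·(-2) + 0·3; 0·1 + 0·(-2) + 2·3) = (1, -4, 6)
w2 = Sw1 = (1·1 + 0·(-4) + 0·6; 0·1 + 2·(-4) + 0·6; 0·1 + 0·(-4) + 2·6) = (1, -8, 12)
w3 = Sw2 = (1, -16, 24)
Sw3 = (1, -32, 48)
w3·Sw3 = 1·1 + (-16)·(-32) + 24·48 = 1665; w3·w3 = 1·1 + (-16)·(-16) + 24·24 = 833
λ ≈ 1665/833 = 1.9988

1.9988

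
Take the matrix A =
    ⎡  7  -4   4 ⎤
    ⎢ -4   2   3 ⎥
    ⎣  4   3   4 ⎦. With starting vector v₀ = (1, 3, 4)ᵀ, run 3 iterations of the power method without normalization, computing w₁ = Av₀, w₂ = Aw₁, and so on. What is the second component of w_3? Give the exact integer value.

w1 = Av₀ = (7·1 + (-4)·3 + 4·4; (-4)·1 + 2·3 + 3·4; 4·1 + 3·3 + 4·4) = (11, 14, 29)
w2 = Aw1 = (7·11 + (-4)·14 + 4·29; (-4)·11 + 2·14 + 3·29; 4·11 + 3·14 + 4·29) = (137, 71, 202)
w3 = Aw2 = (1483, 200, 1569)
The requested component of w3 is 200.

200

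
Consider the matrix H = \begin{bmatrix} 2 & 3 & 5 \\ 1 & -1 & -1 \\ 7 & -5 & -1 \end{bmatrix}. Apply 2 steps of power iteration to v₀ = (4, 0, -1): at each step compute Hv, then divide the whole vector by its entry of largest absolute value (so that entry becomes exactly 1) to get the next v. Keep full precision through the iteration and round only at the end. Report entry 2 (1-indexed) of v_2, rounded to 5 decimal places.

-0.18675

Hv0 = (3.000000, 5.000000, 29.000000); divide by 29.000000 → v1 = (0.103448, 0.172414, 1.000000)
Hv1 = (5.724138, -1.068966, -1.137931); divide by 5.724138 → v2 = (1.000000, -0.186747, -0.198795)
Requested entry of v2: -31/166 = -0.18675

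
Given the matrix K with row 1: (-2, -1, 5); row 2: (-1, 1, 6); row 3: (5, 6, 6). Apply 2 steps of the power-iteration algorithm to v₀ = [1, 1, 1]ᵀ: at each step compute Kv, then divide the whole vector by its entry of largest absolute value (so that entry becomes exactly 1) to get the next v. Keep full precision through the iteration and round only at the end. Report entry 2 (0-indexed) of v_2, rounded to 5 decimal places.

Kv0 = (2.000000, 6.000000, 17.000000); divide by 17.000000 → v1 = (0.117647, 0.352941, 1.000000)
Kv1 = (4.411765, 6.235294, 8.705882); divide by 8.705882 → v2 = (0.506757, 0.716216, 1.000000)
Requested entry of v2: 148/148 = 1.00000

1.00000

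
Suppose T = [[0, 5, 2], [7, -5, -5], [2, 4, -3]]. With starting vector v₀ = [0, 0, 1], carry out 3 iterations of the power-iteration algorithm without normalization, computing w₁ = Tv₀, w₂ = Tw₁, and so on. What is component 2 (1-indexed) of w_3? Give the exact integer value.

w1 = Tv₀ = (0·0 + 5·0 + 2·1; 7·0 + (-5)·0 + (-5)·1; 2·0 + 4·0 + (-3)·1) = (2, -5, -3)
w2 = Tw1 = (0·2 + 5·(-5) + 2·(-3); 7·2 + (-5)·(-5) + (-5)·(-3); 2·2 + 4·(-5) + (-3)·(-3)) = (-31, 54, -7)
w3 = Tw2 = (256, -452, 175)
The requested component of w3 is -452.

-452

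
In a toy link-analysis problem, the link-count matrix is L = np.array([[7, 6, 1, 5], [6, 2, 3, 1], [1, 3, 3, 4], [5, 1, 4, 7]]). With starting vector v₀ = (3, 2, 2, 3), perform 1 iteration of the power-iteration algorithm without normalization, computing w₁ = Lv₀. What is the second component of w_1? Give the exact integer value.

31

w1 = Lv₀ = (50, 31, 27, 46)
The requested component of w1 is 31.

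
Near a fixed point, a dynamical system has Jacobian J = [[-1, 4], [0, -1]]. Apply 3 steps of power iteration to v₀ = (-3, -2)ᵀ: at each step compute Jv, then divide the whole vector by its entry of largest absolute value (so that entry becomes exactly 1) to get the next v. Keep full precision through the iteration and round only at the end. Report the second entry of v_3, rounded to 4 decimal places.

Jv0 = (-5.00000, 2.00000); divide by -5.00000 → v1 = (1.00000, -0.40000)
Jv1 = (-2.60000, 0.40000); divide by -2.60000 → v2 = (1.00000, -0.15385)
Jv2 = (-1.61538, 0.15385); divide by -1.61538 → v3 = (1.00000, -0.09524)
Requested entry of v3: 2/-21 = -0.0952

-0.0952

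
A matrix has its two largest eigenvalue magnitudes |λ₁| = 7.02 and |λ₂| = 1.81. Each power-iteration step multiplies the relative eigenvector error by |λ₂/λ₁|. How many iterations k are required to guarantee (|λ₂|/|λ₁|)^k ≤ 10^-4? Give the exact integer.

|λ₂/λ₁| = 1.81/7.02 = 0.25783
Need k ≥ ln(10^-4) / ln(0.25783) = -9.2103 / -1.3554 ≈ 6.795
Smallest integer k satisfying the bound: 7

7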